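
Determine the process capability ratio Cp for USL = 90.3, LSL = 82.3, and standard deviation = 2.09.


Cp = (USL - LSL) / (6 * sigma)
= (90.3 - 82.3) / (6 * 2.09)
= 8.0000 / 12.5400
= 0.6380

0.6380


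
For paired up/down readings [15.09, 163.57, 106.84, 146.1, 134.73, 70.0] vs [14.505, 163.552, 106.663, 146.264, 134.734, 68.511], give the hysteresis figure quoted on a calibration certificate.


|15.09 - 14.505| = 0.5850
|163.57 - 163.552| = 0.0180
|106.84 - 106.663| = 0.1770
|146.1 - 146.264| = 0.1640
|134.73 - 134.734| = 0.0040
|70.0 - 68.511| = 1.4890
hysteresis = max(diffs) = 1.4890

1.4890


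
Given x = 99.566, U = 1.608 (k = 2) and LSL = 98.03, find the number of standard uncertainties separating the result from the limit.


u = U / k = 1.608 / 2 = 0.804
margin = |LSL - x| = |98.03 - 99.566| = 1.536
z = margin / u = 1.536 / 0.804
z = 1.9104

1.9104


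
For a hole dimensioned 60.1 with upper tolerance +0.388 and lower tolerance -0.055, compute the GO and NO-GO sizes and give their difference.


GO = nominal - lower_tol (smallest hole = maximum material condition)
GO = 60.1 - 0.055 = 60.045
NO-GO = nominal + upper_tol (largest hole = least material condition)
NO-GO = 60.1 + 0.388 = 60.488
spread = NO-GO - GO = 60.488 - 60.045 = 0.4430

0.4430


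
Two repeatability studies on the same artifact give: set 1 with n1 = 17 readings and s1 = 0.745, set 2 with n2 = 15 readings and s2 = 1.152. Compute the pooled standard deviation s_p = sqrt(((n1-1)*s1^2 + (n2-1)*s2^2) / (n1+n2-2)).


s_p = sqrt(((n1-1)*s1^2 + (n2-1)*s2^2) / (n1+n2-2))
numerator = (17-1)*0.745^2 + (15-1)*1.152^2 = 8.8804 + 18.579456 = 27.459856
denominator = 17 + 15 - 2 = 30
s_p^2 = 27.459856 / 30 = 0.91532853
s_p = sqrt(0.91532853) = 0.9567

0.9567


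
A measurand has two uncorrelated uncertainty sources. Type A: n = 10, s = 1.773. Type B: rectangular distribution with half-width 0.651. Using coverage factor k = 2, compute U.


u_A = s / sqrt(n) = 1.773 / sqrt(10) = 0.56067183
u_B = half_width / sqrt(3) = 0.651 / sqrt(3) = 0.37585503
uc = sqrt(u_A^2 + u_B^2) = sqrt(0.56067183^2 + 0.37585503^2) = 0.67499623
U = k * uc = 2 * 0.67499623
U = 1.3500

1.3500


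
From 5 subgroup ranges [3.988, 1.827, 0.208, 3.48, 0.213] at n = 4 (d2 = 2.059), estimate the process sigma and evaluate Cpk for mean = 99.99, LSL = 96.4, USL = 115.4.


R_bar = (3.988 + 1.827 + 0.208 + 3.48 + 0.213) / 5 = 1.9432
sigma = R_bar / d2 = 1.9432 / 2.059 = 0.94375911
Cp = (USL - LSL)/(6*sigma) = (115.4 - 96.4)/(6*0.94375911) = 3.3554
Cpu = (115.4 - 99.99)/(3*0.94375911) = 5.4428
Cpl = (99.99 - 96.4)/(3*0.94375911) = 1.2680
Cpk = min(Cpu, Cpl) = 1.2680

1.2680


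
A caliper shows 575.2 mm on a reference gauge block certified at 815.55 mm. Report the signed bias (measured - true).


Systematic error = measured - true
= 575.2 - 815.55
= -240.3500

-240.3500


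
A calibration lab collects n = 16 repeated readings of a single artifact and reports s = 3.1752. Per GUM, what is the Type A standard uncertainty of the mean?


u_A = s / sqrt(n)
u_A = 3.1752 / sqrt(16)
u_A = 3.1752 / 4
u_A = 0.7938

0.7938


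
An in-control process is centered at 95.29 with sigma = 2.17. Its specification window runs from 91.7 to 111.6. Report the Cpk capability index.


Cpu = (USL - mean) / (3*sigma) = (111.6 - 95.29) / (3*2.17) = 2.5054
Cpl = (mean - LSL) / (3*sigma) = (95.29 - 91.7) / (3*2.17) = 0.5515
Cpk = min(Cpu, Cpl) = 0.5515

0.5515


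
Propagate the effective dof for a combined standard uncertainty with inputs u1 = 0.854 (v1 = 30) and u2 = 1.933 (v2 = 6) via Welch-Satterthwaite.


uc = sqrt(u1^2 + u2^2) = sqrt(0.854^2 + 1.933^2) = 2.1132451
v_eff = uc^4 / (u1^4/v1 + u2^4/v2)
= 2.1132451^4 / (0.854^4/30 + 1.933^4/6)
= 19.943413 / 2.3446217
v_eff = 8.5060

8.5060


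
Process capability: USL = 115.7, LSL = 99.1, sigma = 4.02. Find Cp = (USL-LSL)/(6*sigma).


Cp = (USL - LSL) / (6 * sigma)
= (115.7 - 99.1) / (6 * 4.02)
= 16.6000 / 24.1200
= 0.6882

0.6882


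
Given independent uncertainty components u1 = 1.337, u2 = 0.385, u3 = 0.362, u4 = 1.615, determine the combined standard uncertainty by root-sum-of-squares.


uc = sqrt(1.337^2 + 0.385^2 + 0.362^2 + 1.615^2)
uc = sqrt(4.675063)
uc = 2.1622

2.1622


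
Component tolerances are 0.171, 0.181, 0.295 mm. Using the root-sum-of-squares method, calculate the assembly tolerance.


RSS = sqrt(0.171^2 + 0.181^2 + 0.295^2)
= sqrt(0.149027)
= 0.3860

0.3860


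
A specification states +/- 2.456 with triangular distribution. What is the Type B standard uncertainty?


u_B = half_width / sqrt(6)
u_B = 2.456 / 2.4494897
u_B = 1.0027

1.0027


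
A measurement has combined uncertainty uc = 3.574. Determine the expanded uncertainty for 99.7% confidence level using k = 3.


U = k * uc
U = 3 * 3.574
U = 10.7220

10.7220


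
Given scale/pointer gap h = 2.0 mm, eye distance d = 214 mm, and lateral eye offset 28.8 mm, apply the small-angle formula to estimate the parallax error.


error = h * offset / d
= 2.0 * 28.8 / 214
= 0.2692

0.2692


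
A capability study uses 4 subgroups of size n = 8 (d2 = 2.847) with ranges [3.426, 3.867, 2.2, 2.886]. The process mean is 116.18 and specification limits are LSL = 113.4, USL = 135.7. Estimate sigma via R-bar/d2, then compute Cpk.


R_bar = (3.426 + 3.867 + 2.2 + 2.886) / 4 = 3.09475
sigma = R_bar / d2 = 3.09475 / 2.847 = 1.0870214
Cp = (USL - LSL)/(6*sigma) = (135.7 - 113.4)/(6*1.0870214) = 3.4191
Cpu = (135.7 - 116.18)/(3*1.0870214) = 5.9858
Cpl = (116.18 - 113.4)/(3*1.0870214) = 0.8525
Cpk = min(Cpu, Cpl) = 0.8525

0.8525


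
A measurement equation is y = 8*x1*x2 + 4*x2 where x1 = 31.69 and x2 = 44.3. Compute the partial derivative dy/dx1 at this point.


y = 8*x1*x2 + 4*x2
dy/dx1 = 8*x2
Evaluate at x2 = 44.3: c1 = 8 * 44.3
c1 = 354.4000

354.4000


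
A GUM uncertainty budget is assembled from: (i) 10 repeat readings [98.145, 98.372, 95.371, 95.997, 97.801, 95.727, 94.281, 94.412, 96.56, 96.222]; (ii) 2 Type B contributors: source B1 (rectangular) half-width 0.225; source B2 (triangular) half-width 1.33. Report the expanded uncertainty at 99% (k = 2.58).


mean = (98.145 + 98.372 + 95.371 + 95.997 + 97.801 + 95.727 + 94.281 + 94.412 + 96.56 + 96.222) / 10 = 96.2888
s = sqrt(sum((x - mean)^2)/(n-1)) = 1.4509278
u_A = s / sqrt(n) = 1.4509278 / sqrt(10) = 0.45882366
u_B1 = 0.225 / sqrt(3) = 0.12990381
u_B2 = 1.33 / sqrt(6) = 0.54297023
uc = sqrt(0.45882366^2 + 0.12990381^2 + 0.54297023^2) = 0.72264156
U = k * uc = 2.58 * 0.72264156
U = 1.8644

1.8644


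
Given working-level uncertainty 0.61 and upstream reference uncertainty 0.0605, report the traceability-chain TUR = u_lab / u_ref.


TUR = u_lab / u_ref
= 0.61 / 0.0605
= 10.0826

10.0826


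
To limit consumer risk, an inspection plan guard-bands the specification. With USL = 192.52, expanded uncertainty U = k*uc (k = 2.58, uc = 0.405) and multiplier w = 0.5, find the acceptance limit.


U = k * uc = 2.58 * 0.405 = 1.0449
guard band g = w * U = 0.5 * 1.0449 = 0.52245
AL = USL - g = 192.52 - 0.52245
AL = 191.9976

191.9976


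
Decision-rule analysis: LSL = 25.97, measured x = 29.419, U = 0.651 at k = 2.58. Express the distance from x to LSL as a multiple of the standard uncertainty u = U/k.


u = U / k = 0.651 / 2.58 = 0.25232558
margin = |LSL - x| = |25.97 - 29.419| = 3.449
z = margin / u = 3.449 / 0.25232558
z = 13.6688

13.6688


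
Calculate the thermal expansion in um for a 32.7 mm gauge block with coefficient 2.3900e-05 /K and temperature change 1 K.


dL = L * alpha * dT
= 32.7 * 2.3900e-05 * 1
= 7.8150000e-04 mm
dL_um = 7.8150000e-04 * 1000 = 0.7815 um

0.7815


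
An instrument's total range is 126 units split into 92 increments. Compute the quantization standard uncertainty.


resolution = range / divisions
resolution = 126 / 92 = 1.3695652
u_res = resolution / (2*sqrt(3))
u_res = 1.3695652 / 3.4641016
u_res = 0.3954

0.3954


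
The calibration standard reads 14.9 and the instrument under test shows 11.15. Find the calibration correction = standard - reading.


Correction = standard - reading
= 14.9 - 11.15
= 3.7500

3.7500


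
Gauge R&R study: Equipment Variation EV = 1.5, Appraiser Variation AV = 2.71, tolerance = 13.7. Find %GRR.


GRR = sqrt(EV^2 + AV^2) = sqrt(1.5^2 + 2.71^2) = 3.0974344
%GRR = GRR / tol * 100 = 3.0974344 / 13.7 * 100
%GRR = 22.6090

22.6090


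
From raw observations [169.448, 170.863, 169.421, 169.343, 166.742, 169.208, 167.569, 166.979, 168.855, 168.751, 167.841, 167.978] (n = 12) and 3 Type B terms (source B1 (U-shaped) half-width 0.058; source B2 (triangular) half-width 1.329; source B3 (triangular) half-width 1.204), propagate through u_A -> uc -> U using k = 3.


mean = (169.448 + 170.863 + 169.421 + 169.343 + 166.742 + 169.208 + 167.569 + 166.979 + 168.855 + 168.751 + 167.841 + 167.978) / 12 = 168.5831667
s = sqrt(sum((x - mean)^2)/(n-1)) = 1.1918734
u_A = s / sqrt(n) = 1.1918734 / sqrt(12) = 0.34406421
u_B1 = 0.058 / sqrt(2) = 0.041012193
u_B2 = 1.329 / sqrt(6) = 0.54256198
u_B3 = 1.204 / sqrt(6) = 0.49153094
uc = sqrt(0.34406421^2 + 0.041012193^2 + 0.54256198^2 + 0.49153094^2) = 0.80996194
U = k * uc = 3 * 0.80996194
U = 2.4299

2.4299


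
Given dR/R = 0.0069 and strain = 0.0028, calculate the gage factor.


GF = (dR/R) / epsilon
= 0.0069 / 0.0028
= 2.4643

2.4643


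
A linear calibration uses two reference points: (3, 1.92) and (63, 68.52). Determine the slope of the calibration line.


slope = (y2 - y1) / (x2 - x1)
= (68.52 - 1.92) / (63 - 3)
= 66.6000 / 60
= 1.1100

1.1100


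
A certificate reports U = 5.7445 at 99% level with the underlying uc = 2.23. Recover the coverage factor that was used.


k = U / uc
k = 5.7445 / 2.23
k = 2.576

2.576


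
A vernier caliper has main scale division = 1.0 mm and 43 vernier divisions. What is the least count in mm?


LC = MSD / n_div
= 1.0 / 43
= 0.0233

0.0233


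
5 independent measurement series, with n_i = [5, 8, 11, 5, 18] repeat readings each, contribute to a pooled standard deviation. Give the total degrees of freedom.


nu = sum_i (n_i - 1)
nu = ((5 - 1) + (8 - 1) + (11 - 1) + (5 - 1) + (18 - 1))
nu = 4 + 7 + 10 + 4 + 17
nu = 42

42


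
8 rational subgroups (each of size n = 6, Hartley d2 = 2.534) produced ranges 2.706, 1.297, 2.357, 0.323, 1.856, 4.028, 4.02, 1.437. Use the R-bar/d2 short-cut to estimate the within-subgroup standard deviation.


R_bar = (2.706 + 1.297 + 2.357 + 0.323 + 1.856 + 4.028 + 4.02 + 1.437) / 8
R_bar = 18.024 / 8 = 2.253
sigma_hat = R_bar / d2 = 2.253 / 2.534 = 0.8891

0.8891


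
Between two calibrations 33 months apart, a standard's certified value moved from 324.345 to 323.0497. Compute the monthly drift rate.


rate = (v2 - v1) / months
= (323.0497 - 324.345) / 33
= -1.2953 / 33
= -0.0393

-0.0393


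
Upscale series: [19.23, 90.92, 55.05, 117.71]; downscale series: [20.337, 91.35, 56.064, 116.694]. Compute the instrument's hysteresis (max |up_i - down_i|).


|19.23 - 20.337| = 1.1070
|90.92 - 91.35| = 0.4300
|55.05 - 56.064| = 1.0140
|117.71 - 116.694| = 1.0160
hysteresis = max(diffs) = 1.1070

1.1070


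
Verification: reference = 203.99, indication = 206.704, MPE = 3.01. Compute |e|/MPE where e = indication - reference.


e = indication - reference = 206.704 - 203.99 = 2.7140
|e| = 2.7140
ratio = |e| / MPE = 2.7140 / 3.01
ratio = 0.9017

0.9017


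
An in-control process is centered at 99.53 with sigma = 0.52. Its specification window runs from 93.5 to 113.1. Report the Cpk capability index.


Cpu = (USL - mean) / (3*sigma) = (113.1 - 99.53) / (3*0.52) = 8.6987
Cpl = (mean - LSL) / (3*sigma) = (99.53 - 93.5) / (3*0.52) = 3.8654
Cpk = min(Cpu, Cpl) = 3.8654

3.8654


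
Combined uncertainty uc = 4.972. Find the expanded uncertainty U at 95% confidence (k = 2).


U = k * uc
U = 2 * 4.972
U = 9.9440

9.9440


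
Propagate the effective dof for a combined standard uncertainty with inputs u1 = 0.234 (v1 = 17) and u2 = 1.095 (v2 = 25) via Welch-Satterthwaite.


uc = sqrt(u1^2 + u2^2) = sqrt(0.234^2 + 1.095^2) = 1.1197236
v_eff = uc^4 / (u1^4/v1 + u2^4/v2)
= 1.1197236^4 / (0.234^4/17 + 1.095^4/25)
= 1.5719666 / 0.057682804
v_eff = 27.2519

27.2519


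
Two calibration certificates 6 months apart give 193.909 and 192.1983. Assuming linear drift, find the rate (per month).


rate = (v2 - v1) / months
= (192.1983 - 193.909) / 6
= -1.7107 / 6
= -0.2851

-0.2851


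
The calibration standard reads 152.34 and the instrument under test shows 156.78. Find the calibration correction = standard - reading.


Correction = standard - reading
= 152.34 - 156.78
= -4.4400

-4.4400


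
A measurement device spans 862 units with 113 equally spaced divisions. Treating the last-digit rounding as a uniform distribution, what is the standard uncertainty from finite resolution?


resolution = range / divisions
resolution = 862 / 113 = 7.6283186
u_res = resolution / (2*sqrt(3))
u_res = 7.6283186 / 3.4641016
u_res = 2.2021

2.2021


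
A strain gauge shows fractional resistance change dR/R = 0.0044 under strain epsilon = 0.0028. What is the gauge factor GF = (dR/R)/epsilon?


GF = (dR/R) / epsilon
= 0.0044 / 0.0028
= 1.5714

1.5714


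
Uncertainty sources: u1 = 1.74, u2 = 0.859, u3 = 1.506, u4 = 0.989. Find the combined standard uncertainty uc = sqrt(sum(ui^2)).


uc = sqrt(1.74^2 + 0.859^2 + 1.506^2 + 0.989^2)
uc = sqrt(7.011638)
uc = 2.6479

2.6479


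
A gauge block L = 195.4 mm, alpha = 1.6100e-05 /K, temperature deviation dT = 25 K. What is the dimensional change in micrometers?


dL = L * alpha * dT
= 195.4 * 1.6100e-05 * 25
= 0.0786485 mm
dL_um = 0.0786485 * 1000 = 78.6485 um

78.6485


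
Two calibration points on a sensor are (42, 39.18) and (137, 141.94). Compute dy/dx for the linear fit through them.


slope = (y2 - y1) / (x2 - x1)
= (141.94 - 39.18) / (137 - 42)
= 102.7600 / 95
= 1.0817

1.0817


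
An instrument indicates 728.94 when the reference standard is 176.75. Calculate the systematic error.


Systematic error = measured - true
= 728.94 - 176.75
= 552.1900

552.1900


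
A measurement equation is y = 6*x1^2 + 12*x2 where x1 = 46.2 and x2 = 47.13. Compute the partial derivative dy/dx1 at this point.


y = 6*x1^2 + 12*x2
dy/dx1 = 2*6*x1
Evaluate at x1 = 46.2: c1 = 12 * 46.2
c1 = 554.4000

554.4000


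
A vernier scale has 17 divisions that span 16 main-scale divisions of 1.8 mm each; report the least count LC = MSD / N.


LC = MSD / n_div
= 1.8 / 17
= 0.1059

0.1059


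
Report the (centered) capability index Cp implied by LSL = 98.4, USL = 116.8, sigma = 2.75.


Cp = (USL - LSL) / (6 * sigma)
= (116.8 - 98.4) / (6 * 2.75)
= 18.4000 / 16.5000
= 1.1152

1.1152


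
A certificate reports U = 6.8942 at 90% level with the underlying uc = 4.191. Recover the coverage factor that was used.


k = U / uc
k = 6.8942 / 4.191
k = 1.645

1.645


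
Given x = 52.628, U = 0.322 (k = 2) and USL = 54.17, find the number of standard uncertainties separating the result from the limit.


u = U / k = 0.322 / 2 = 0.161
margin = |USL - x| = |54.17 - 52.628| = 1.542
z = margin / u = 1.542 / 0.161
z = 9.5776

9.5776


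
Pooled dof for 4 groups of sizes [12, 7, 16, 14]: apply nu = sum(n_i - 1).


nu = sum_i (n_i - 1)
nu = ((12 - 1) + (7 - 1) + (16 - 1) + (14 - 1))
nu = 11 + 6 + 15 + 13
nu = 45

45


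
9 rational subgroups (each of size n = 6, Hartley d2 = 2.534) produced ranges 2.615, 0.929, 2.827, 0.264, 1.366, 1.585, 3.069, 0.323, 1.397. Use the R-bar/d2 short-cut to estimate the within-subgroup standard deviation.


R_bar = (2.615 + 0.929 + 2.827 + 0.264 + 1.366 + 1.585 + 3.069 + 0.323 + 1.397) / 9
R_bar = 14.375 / 9 = 1.5972222
sigma_hat = R_bar / d2 = 1.5972222 / 2.534 = 0.6303

0.6303


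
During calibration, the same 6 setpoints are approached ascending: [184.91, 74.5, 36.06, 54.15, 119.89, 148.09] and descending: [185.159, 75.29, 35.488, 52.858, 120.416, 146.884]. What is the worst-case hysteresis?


|184.91 - 185.159| = 0.2490
|74.5 - 75.29| = 0.7900
|36.06 - 35.488| = 0.5720
|54.15 - 52.858| = 1.2920
|119.89 - 120.416| = 0.5260
|148.09 - 146.884| = 1.2060
hysteresis = max(diffs) = 1.2920

1.2920


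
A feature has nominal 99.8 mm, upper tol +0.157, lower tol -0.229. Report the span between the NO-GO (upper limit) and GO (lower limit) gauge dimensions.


GO = nominal - lower_tol (smallest hole = maximum material condition)
GO = 99.8 - 0.229 = 99.571
NO-GO = nominal + upper_tol (largest hole = least material condition)
NO-GO = 99.8 + 0.157 = 99.957
spread = NO-GO - GO = 99.957 - 99.571 = 0.3860

0.3860


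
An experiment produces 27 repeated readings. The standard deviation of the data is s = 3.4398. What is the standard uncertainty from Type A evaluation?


u_A = s / sqrt(n)
u_A = 3.4398 / sqrt(27)
u_A = 3.4398 / 5.1961524
u_A = 0.6620

0.6620


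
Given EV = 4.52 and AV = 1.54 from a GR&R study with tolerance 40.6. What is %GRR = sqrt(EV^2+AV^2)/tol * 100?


GRR = sqrt(EV^2 + AV^2) = sqrt(4.52^2 + 1.54^2) = 4.775144
%GRR = GRR / tol * 100 = 4.775144 / 40.6 * 100
%GRR = 11.7614

11.7614


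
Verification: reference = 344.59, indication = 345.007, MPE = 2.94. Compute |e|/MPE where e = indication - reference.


e = indication - reference = 345.007 - 344.59 = 0.4170
|e| = 0.4170
ratio = |e| / MPE = 0.4170 / 2.94
ratio = 0.1418

0.1418


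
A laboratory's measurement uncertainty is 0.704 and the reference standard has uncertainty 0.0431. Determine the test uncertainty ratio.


TUR = u_lab / u_ref
= 0.704 / 0.0431
= 16.3341

16.3341


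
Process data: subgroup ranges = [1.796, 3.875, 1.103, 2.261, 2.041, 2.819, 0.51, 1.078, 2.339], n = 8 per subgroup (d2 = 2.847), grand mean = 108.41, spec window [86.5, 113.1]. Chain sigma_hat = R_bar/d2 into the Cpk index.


R_bar = (1.796 + 3.875 + 1.103 + 2.261 + 2.041 + 2.819 + 0.51 + 1.078 + 2.339) / 9 = 1.9802222
sigma = R_bar / d2 = 1.9802222 / 2.847 = 0.69554696
Cp = (USL - LSL)/(6*sigma) = (113.1 - 86.5)/(6*0.69554696) = 6.3739
Cpu = (113.1 - 108.41)/(3*0.69554696) = 2.2476
Cpl = (108.41 - 86.5)/(3*0.69554696) = 10.5001
Cpk = min(Cpu, Cpl) = 2.2476

2.2476


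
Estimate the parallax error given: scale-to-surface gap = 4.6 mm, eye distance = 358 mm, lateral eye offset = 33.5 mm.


error = h * offset / d
= 4.6 * 33.5 / 358
= 0.4304

0.4304


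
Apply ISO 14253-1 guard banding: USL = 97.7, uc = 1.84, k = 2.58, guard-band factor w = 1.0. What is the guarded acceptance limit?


U = k * uc = 2.58 * 1.84 = 4.7472
guard band g = w * U = 1.0 * 4.7472 = 4.7472
AL = USL - g = 97.7 - 4.7472
AL = 92.9528

92.9528


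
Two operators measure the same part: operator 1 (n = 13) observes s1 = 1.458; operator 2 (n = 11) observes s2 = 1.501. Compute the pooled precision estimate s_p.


s_p = sqrt(((n1-1)*s1^2 + (n2-1)*s2^2) / (n1+n2-2))
numerator = (13-1)*1.458^2 + (11-1)*1.501^2 = 25.509168 + 22.53001 = 48.039178
denominator = 13 + 11 - 2 = 22
s_p^2 = 48.039178 / 22 = 2.183599
s_p = sqrt(2.183599) = 1.4777

1.4777


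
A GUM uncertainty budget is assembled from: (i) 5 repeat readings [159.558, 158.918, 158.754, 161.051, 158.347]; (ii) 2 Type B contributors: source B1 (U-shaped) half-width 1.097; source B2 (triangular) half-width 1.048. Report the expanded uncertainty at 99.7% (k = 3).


mean = (159.558 + 158.918 + 158.754 + 161.051 + 158.347) / 5 = 159.3256
s = sqrt(sum((x - mean)^2)/(n-1)) = 1.0584821
u_A = s / sqrt(n) = 1.0584821 / sqrt(5) = 0.47336759
u_B1 = 1.097 / sqrt(2) = 0.77569614
u_B2 = 1.048 / sqrt(6) = 0.42784421
uc = sqrt(0.47336759^2 + 0.77569614^2 + 0.42784421^2) = 1.0044063
U = k * uc = 3 * 1.0044063
U = 3.0132

3.0132


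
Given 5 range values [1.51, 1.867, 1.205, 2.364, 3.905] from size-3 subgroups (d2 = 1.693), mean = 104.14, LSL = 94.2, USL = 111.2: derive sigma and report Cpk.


R_bar = (1.51 + 1.867 + 1.205 + 2.364 + 3.905) / 5 = 2.1702
sigma = R_bar / d2 = 2.1702 / 1.693 = 1.2818665
Cp = (USL - LSL)/(6*sigma) = (111.2 - 94.2)/(6*1.2818665) = 2.2103
Cpu = (111.2 - 104.14)/(3*1.2818665) = 1.8359
Cpl = (104.14 - 94.2)/(3*1.2818665) = 2.5848
Cpk = min(Cpu, Cpl) = 1.8359

1.8359


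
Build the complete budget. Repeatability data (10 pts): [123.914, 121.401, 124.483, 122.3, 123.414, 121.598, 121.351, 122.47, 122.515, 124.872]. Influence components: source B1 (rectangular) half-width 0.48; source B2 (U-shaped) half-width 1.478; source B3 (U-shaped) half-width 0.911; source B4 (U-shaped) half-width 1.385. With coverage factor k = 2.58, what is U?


mean = (123.914 + 121.401 + 124.483 + 122.3 + 123.414 + 121.598 + 121.351 + 122.47 + 122.515 + 124.872) / 10 = 122.8318
s = sqrt(sum((x - mean)^2)/(n-1)) = 1.2769444
u_A = s / sqrt(n) = 1.2769444 / sqrt(10) = 0.40380527
u_B1 = 0.48 / sqrt(3) = 0.27712813
u_B2 = 1.478 / sqrt(2) = 1.0451038
u_B3 = 0.911 / sqrt(2) = 0.64417428
u_B4 = 1.385 / sqrt(2) = 0.97934289
uc = sqrt(0.40380527^2 + 0.27712813^2 + 1.0451038^2 + 0.64417428^2 + 0.97934289^2) = 1.6450452
U = k * uc = 2.58 * 1.6450452
U = 4.2442

4.2442


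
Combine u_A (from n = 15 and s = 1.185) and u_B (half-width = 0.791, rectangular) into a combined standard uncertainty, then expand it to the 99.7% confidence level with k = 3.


u_A = s / sqrt(n) = 1.185 / sqrt(15) = 0.30596568
u_B = half_width / sqrt(3) = 0.791 / sqrt(3) = 0.45668406
uc = sqrt(u_A^2 + u_B^2) = sqrt(0.30596568^2 + 0.45668406^2) = 0.54970476
U = k * uc = 3 * 0.54970476
U = 1.6491

1.6491


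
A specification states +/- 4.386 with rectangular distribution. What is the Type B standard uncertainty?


u_B = half_width / sqrt(3)
u_B = 4.386 / 1.7320508
u_B = 2.5323

2.5323


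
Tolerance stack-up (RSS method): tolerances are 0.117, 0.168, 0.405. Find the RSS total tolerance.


RSS = sqrt(0.117^2 + 0.168^2 + 0.405^2)
= sqrt(0.205938)
= 0.4538

0.4538


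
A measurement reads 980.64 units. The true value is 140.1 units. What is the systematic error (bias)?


Systematic error = measured - true
= 980.64 - 140.1
= 840.5400

840.5400


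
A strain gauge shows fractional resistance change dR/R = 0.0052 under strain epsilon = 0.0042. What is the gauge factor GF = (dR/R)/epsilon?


GF = (dR/R) / epsilon
= 0.0052 / 0.0042
= 1.2381

1.2381


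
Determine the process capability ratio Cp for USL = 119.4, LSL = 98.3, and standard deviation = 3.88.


Cp = (USL - LSL) / (6 * sigma)
= (119.4 - 98.3) / (6 * 3.88)
= 21.1000 / 23.2800
= 0.9064

0.9064


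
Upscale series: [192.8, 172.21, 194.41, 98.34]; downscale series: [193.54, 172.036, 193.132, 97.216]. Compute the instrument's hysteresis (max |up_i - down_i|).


|192.8 - 193.54| = 0.7400
|172.21 - 172.036| = 0.1740
|194.41 - 193.132| = 1.2780
|98.34 - 97.216| = 1.1240
hysteresis = max(diffs) = 1.2780

1.2780


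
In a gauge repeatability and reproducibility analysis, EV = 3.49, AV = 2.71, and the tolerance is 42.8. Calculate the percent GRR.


GRR = sqrt(EV^2 + AV^2) = sqrt(3.49^2 + 2.71^2) = 4.4186197
%GRR = GRR / tol * 100 = 4.4186197 / 42.8 * 100
%GRR = 10.3239

10.3239


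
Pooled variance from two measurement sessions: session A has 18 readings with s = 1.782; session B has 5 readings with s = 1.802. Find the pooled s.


s_p = sqrt(((n1-1)*s1^2 + (n2-1)*s2^2) / (n1+n2-2))
numerator = (18-1)*1.782^2 + (5-1)*1.802^2 = 53.983908 + 12.988816 = 66.972724
denominator = 18 + 5 - 2 = 21
s_p^2 = 66.972724 / 21 = 3.1891773
s_p = sqrt(3.1891773) = 1.7858

1.7858


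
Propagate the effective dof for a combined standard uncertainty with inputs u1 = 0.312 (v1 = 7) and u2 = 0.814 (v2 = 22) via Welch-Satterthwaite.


uc = sqrt(u1^2 + u2^2) = sqrt(0.312^2 + 0.814^2) = 0.87174538
v_eff = uc^4 / (u1^4/v1 + u2^4/v2)
= 0.87174538^4 / (0.312^4/7 + 0.814^4/22)
= 0.57750882 / 0.02130976
v_eff = 27.1007

27.1007


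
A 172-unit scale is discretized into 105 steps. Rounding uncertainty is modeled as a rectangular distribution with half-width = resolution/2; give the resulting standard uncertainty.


resolution = range / divisions
resolution = 172 / 105 = 1.6380952
u_res = resolution / (2*sqrt(3))
u_res = 1.6380952 / 3.4641016
u_res = 0.4729

0.4729


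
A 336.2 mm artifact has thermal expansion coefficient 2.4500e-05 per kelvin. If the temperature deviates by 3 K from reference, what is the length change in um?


dL = L * alpha * dT
= 336.2 * 2.4500e-05 * 3
= 0.0247107 mm
dL_um = 0.0247107 * 1000 = 24.7107 um

24.7107


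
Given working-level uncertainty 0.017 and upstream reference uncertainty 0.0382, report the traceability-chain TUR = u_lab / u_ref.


TUR = u_lab / u_ref
= 0.017 / 0.0382
= 0.4450

0.4450


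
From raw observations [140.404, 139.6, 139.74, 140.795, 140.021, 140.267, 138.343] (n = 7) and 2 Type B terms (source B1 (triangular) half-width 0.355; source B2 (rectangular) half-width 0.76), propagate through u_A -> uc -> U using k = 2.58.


mean = (140.404 + 139.6 + 139.74 + 140.795 + 140.021 + 140.267 + 138.343) / 7 = 139.8814286
s = sqrt(sum((x - mean)^2)/(n-1)) = 0.78970519
u_A = s / sqrt(n) = 0.78970519 / sqrt(7) = 0.29848051
u_B1 = 0.355 / sqrt(6) = 0.14492814
u_B2 = 0.76 / sqrt(3) = 0.4387862
uc = sqrt(0.29848051^2 + 0.14492814^2 + 0.4387862^2) = 0.55011645
U = k * uc = 2.58 * 0.55011645
U = 1.4193

1.4193


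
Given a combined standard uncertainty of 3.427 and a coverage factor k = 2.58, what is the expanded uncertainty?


U = k * uc
U = 2.58 * 3.427
U = 8.8417

8.8417


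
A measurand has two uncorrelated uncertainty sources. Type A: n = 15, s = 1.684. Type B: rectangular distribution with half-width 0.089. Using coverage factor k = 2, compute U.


u_A = s / sqrt(n) = 1.684 / sqrt(15) = 0.43480693
u_B = half_width / sqrt(3) = 0.089 / sqrt(3) = 0.051384174
uc = sqrt(u_A^2 + u_B^2) = sqrt(0.43480693^2 + 0.051384174^2) = 0.43783262
U = k * uc = 2 * 0.43783262
U = 0.8757

0.8757


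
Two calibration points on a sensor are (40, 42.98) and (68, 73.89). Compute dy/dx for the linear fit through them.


slope = (y2 - y1) / (x2 - x1)
= (73.89 - 42.98) / (68 - 40)
= 30.9100 / 28
= 1.1039

1.1039


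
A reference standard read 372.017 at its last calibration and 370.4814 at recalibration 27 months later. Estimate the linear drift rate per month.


rate = (v2 - v1) / months
= (370.4814 - 372.017) / 27
= -1.5356 / 27
= -0.0569

-0.0569


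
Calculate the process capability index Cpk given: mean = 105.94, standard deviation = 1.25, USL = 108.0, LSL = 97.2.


Cpu = (USL - mean) / (3*sigma) = (108.0 - 105.94) / (3*1.25) = 0.5493
Cpl = (mean - LSL) / (3*sigma) = (105.94 - 97.2) / (3*1.25) = 2.3307
Cpk = min(Cpu, Cpl) = 0.5493

0.5493


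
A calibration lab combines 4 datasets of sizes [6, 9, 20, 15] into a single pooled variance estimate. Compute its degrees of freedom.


nu = sum_i (n_i - 1)
nu = ((6 - 1) + (9 - 1) + (20 - 1) + (15 - 1))
nu = 5 + 8 + 19 + 14
nu = 46

46


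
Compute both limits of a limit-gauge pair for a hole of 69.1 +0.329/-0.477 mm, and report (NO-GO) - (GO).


GO = nominal - lower_tol (smallest hole = maximum material condition)
GO = 69.1 - 0.477 = 68.623
NO-GO = nominal + upper_tol (largest hole = least material condition)
NO-GO = 69.1 + 0.329 = 69.429
spread = NO-GO - GO = 69.429 - 68.623 = 0.8060

0.8060


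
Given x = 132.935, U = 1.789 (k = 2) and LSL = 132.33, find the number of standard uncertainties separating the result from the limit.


u = U / k = 1.789 / 2 = 0.8945
margin = |LSL - x| = |132.33 - 132.935| = 0.605
z = margin / u = 0.605 / 0.8945
z = 0.6764

0.6764


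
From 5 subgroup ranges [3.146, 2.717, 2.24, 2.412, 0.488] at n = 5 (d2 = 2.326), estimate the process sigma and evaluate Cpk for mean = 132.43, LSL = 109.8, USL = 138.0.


R_bar = (3.146 + 2.717 + 2.24 + 2.412 + 0.488) / 5 = 2.2006
sigma = R_bar / d2 = 2.2006 / 2.326 = 0.9460877
Cp = (USL - LSL)/(6*sigma) = (138.0 - 109.8)/(6*0.9460877) = 4.9678
Cpu = (138.0 - 132.43)/(3*0.9460877) = 1.9625
Cpl = (132.43 - 109.8)/(3*0.9460877) = 7.9732
Cpk = min(Cpu, Cpl) = 1.9625

1.9625


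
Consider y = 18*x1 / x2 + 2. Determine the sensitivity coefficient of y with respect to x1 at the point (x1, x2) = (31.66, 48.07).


y = 18*x1 / x2 + 2
dy/dx1 = 18/x2
Evaluate at x2 = 48.07: c1 = 18 / 48.07
c1 = 0.3745

0.3745


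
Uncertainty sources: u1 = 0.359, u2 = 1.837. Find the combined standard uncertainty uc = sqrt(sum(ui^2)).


uc = sqrt(0.359^2 + 1.837^2)
uc = sqrt(3.50345)
uc = 1.8718

1.8718


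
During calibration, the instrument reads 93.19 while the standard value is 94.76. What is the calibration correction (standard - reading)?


Correction = standard - reading
= 94.76 - 93.19
= 1.5700

1.5700


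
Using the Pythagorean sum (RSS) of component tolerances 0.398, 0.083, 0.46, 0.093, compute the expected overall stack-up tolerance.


RSS = sqrt(0.398^2 + 0.083^2 + 0.46^2 + 0.093^2)
= sqrt(0.385542)
= 0.6209

0.6209


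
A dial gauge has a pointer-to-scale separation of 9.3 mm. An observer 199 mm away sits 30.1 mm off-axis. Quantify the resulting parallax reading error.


error = h * offset / d
= 9.3 * 30.1 / 199
= 1.4067

1.4067


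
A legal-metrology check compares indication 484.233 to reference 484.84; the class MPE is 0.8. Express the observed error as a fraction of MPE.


e = indication - reference = 484.233 - 484.84 = -0.6070
|e| = 0.6070
ratio = |e| / MPE = 0.6070 / 0.8
ratio = 0.7587

0.7587


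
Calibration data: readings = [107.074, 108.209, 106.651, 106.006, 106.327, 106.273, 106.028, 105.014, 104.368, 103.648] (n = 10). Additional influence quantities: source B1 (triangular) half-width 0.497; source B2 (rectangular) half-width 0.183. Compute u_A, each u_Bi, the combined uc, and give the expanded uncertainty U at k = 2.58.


mean = (107.074 + 108.209 + 106.651 + 106.006 + 106.327 + 106.273 + 106.028 + 105.014 + 104.368 + 103.648) / 10 = 105.9598
s = sqrt(sum((x - mean)^2)/(n-1)) = 1.3245796
u_A = s / sqrt(n) = 1.3245796 / sqrt(10) = 0.41886885
u_B1 = 0.497 / sqrt(6) = 0.2028994
u_B2 = 0.183 / sqrt(3) = 0.1056551
uc = sqrt(0.41886885^2 + 0.2028994^2 + 0.1056551^2) = 0.47726542
U = k * uc = 2.58 * 0.47726542
U = 1.2313

1.2313


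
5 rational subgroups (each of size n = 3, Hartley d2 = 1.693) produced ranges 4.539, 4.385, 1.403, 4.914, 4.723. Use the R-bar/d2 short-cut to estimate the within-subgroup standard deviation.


R_bar = (4.539 + 4.385 + 1.403 + 4.914 + 4.723) / 5
R_bar = 19.964 / 5 = 3.9928
sigma_hat = R_bar / d2 = 3.9928 / 1.693 = 2.3584

2.3584


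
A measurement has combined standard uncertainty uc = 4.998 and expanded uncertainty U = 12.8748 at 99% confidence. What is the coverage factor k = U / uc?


k = U / uc
k = 12.8748 / 4.998
k = 2.576

2.576


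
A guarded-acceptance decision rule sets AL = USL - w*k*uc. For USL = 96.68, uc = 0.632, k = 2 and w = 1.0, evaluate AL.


U = k * uc = 2 * 0.632 = 1.264
guard band g = w * U = 1.0 * 1.264 = 1.264
AL = USL - g = 96.68 - 1.264
AL = 95.4160

95.4160


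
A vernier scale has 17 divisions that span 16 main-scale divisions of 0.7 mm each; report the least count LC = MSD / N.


LC = MSD / n_div
= 0.7 / 17
= 0.0412

0.0412


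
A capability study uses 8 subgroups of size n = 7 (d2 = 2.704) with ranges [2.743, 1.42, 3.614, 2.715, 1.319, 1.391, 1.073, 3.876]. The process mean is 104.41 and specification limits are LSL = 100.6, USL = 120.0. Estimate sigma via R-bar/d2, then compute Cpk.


R_bar = (2.743 + 1.42 + 3.614 + 2.715 + 1.319 + 1.391 + 1.073 + 3.876) / 8 = 2.268875
sigma = R_bar / d2 = 2.268875 / 2.704 = 0.83908099
Cp = (USL - LSL)/(6*sigma) = (120.0 - 100.6)/(6*0.83908099) = 3.8534
Cpu = (120.0 - 104.41)/(3*0.83908099) = 6.1933
Cpl = (104.41 - 100.6)/(3*0.83908099) = 1.5136
Cpk = min(Cpu, Cpl) = 1.5136

1.5136


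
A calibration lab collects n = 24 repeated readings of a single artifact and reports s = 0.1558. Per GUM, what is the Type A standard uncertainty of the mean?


u_A = s / sqrt(n)
u_A = 0.1558 / sqrt(24)
u_A = 0.1558 / 4.8989795
u_A = 0.0318

0.0318


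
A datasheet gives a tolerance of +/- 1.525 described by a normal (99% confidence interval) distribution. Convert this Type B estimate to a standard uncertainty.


u_B = half_width / 2.576
u_B = 1.525 / 2.576
u_B = 0.5920

0.5920


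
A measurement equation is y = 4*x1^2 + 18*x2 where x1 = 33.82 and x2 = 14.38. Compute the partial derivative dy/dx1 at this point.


y = 4*x1^2 + 18*x2
dy/dx1 = 2*4*x1
Evaluate at x1 = 33.82: c1 = 8 * 33.82
c1 = 270.5600

270.5600


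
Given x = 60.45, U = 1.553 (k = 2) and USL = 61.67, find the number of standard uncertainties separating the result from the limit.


u = U / k = 1.553 / 2 = 0.7765
margin = |USL - x| = |61.67 - 60.45| = 1.22
z = margin / u = 1.22 / 0.7765
z = 1.5712

1.5712


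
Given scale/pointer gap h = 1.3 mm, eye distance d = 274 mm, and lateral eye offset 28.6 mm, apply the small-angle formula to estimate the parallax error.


error = h * offset / d
= 1.3 * 28.6 / 274
= 0.1357

0.1357


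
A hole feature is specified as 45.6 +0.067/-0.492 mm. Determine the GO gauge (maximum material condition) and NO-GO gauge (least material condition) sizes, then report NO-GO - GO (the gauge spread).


GO = nominal - lower_tol (smallest hole = maximum material condition)
GO = 45.6 - 0.492 = 45.108
NO-GO = nominal + upper_tol (largest hole = least material condition)
NO-GO = 45.6 + 0.067 = 45.667
spread = NO-GO - GO = 45.667 - 45.108 = 0.5590

0.5590


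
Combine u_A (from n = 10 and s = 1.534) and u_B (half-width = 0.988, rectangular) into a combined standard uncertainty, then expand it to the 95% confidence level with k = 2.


u_A = s / sqrt(n) = 1.534 / sqrt(10) = 0.48509339
u_B = half_width / sqrt(3) = 0.988 / sqrt(3) = 0.57042207
uc = sqrt(u_A^2 + u_B^2) = sqrt(0.48509339^2 + 0.57042207^2) = 0.74879699
U = k * uc = 2 * 0.74879699
U = 1.4976

1.4976


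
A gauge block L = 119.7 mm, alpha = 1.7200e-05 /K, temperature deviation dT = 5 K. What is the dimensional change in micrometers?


dL = L * alpha * dT
= 119.7 * 1.7200e-05 * 5
= 0.0102942 mm
dL_um = 0.0102942 * 1000 = 10.2942 um

10.2942


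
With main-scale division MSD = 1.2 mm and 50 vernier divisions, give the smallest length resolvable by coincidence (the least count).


LC = MSD / n_div
= 1.2 / 50
= 0.0240

0.0240


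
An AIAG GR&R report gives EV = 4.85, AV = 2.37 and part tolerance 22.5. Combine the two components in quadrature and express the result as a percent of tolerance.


GRR = sqrt(EV^2 + AV^2) = sqrt(4.85^2 + 2.37^2) = 5.3980923
%GRR = GRR / tol * 100 = 5.3980923 / 22.5 * 100
%GRR = 23.9915

23.9915


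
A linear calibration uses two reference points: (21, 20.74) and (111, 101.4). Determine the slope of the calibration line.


slope = (y2 - y1) / (x2 - x1)
= (101.4 - 20.74) / (111 - 21)
= 80.6600 / 90
= 0.8962

0.8962


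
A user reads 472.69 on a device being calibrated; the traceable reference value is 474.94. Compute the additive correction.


Correction = standard - reading
= 474.94 - 472.69
= 2.2500

2.2500


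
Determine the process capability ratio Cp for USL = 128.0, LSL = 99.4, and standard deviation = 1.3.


Cp = (USL - LSL) / (6 * sigma)
= (128.0 - 99.4) / (6 * 1.3)
= 28.6000 / 7.8000
= 3.6667

3.6667


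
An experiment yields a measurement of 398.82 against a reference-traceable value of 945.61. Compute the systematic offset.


Systematic error = measured - true
= 398.82 - 945.61
= -546.7900

-546.7900


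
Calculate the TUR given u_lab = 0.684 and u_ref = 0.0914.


TUR = u_lab / u_ref
= 0.684 / 0.0914
= 7.4836

7.4836


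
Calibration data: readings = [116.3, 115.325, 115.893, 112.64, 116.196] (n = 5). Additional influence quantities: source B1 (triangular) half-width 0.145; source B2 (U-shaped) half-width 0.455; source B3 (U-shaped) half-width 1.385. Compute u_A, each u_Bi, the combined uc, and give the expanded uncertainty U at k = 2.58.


mean = (116.3 + 115.325 + 115.893 + 112.64 + 116.196) / 5 = 115.2708
s = sqrt(sum((x - mean)^2)/(n-1)) = 1.5187517
u_A = s / sqrt(n) = 1.5187517 / sqrt(5) = 0.67920641
u_B1 = 0.145 / sqrt(6) = 0.059196002
u_B2 = 0.455 / sqrt(2) = 0.32173359
u_B3 = 1.385 / sqrt(2) = 0.97934289
uc = sqrt(0.67920641^2 + 0.059196002^2 + 0.32173359^2 + 0.97934289^2) = 1.2359007
U = k * uc = 2.58 * 1.2359007
U = 3.1886

3.1886


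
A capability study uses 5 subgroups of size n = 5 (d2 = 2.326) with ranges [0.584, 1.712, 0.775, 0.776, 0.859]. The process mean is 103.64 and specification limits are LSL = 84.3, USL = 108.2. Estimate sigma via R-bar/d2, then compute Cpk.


R_bar = (0.584 + 1.712 + 0.775 + 0.776 + 0.859) / 5 = 0.9412
sigma = R_bar / d2 = 0.9412 / 2.326 = 0.40464316
Cp = (USL - LSL)/(6*sigma) = (108.2 - 84.3)/(6*0.40464316) = 9.8441
Cpu = (108.2 - 103.64)/(3*0.40464316) = 3.7564
Cpl = (103.64 - 84.3)/(3*0.40464316) = 15.9317
Cpk = min(Cpu, Cpl) = 3.7564

3.7564


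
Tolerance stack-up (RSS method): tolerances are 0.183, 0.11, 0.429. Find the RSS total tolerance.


RSS = sqrt(0.183^2 + 0.11^2 + 0.429^2)
= sqrt(0.22963)
= 0.4792

0.4792


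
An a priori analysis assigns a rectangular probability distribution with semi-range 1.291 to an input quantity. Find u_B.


u_B = half_width / sqrt(3)
u_B = 1.291 / 1.7320508
u_B = 0.7454

0.7454


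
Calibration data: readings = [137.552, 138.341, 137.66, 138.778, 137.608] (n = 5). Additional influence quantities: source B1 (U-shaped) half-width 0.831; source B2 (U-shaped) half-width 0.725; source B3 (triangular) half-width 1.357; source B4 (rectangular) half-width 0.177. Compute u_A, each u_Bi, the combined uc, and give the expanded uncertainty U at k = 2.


mean = (137.552 + 138.341 + 137.66 + 138.778 + 137.608) / 5 = 137.9878
s = sqrt(sum((x - mean)^2)/(n-1)) = 0.54561635
u_A = s / sqrt(n) = 0.54561635 / sqrt(5) = 0.24400705
u_B1 = 0.831 / sqrt(2) = 0.58760574
u_B2 = 0.725 / sqrt(2) = 0.51265242
u_B3 = 1.357 / sqrt(6) = 0.55399293
u_B4 = 0.177 / sqrt(3) = 0.102191
uc = sqrt(0.24400705^2 + 0.58760574^2 + 0.51265242^2 + 0.55399293^2 + 0.102191^2) = 0.99246341
U = k * uc = 2 * 0.99246341
U = 1.9849

1.9849


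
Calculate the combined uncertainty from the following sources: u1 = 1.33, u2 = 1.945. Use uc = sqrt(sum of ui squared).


uc = sqrt(1.33^2 + 1.945^2)
uc = sqrt(5.551925)
uc = 2.3563

2.3563


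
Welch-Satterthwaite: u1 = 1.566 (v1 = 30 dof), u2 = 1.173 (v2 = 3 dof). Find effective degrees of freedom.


uc = sqrt(u1^2 + u2^2) = sqrt(1.566^2 + 1.173^2) = 1.9566004
v_eff = uc^4 / (u1^4/v1 + u2^4/v2)
= 1.9566004^4 / (1.566^4/30 + 1.173^4/3)
= 14.655767 / 0.83152854
v_eff = 17.6251

17.6251


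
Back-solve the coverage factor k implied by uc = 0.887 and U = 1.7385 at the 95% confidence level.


k = U / uc
k = 1.7385 / 0.887
k = 1.96

1.96


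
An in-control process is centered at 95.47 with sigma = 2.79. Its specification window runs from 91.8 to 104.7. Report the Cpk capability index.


Cpu = (USL - mean) / (3*sigma) = (104.7 - 95.47) / (3*2.79) = 1.1027
Cpl = (mean - LSL) / (3*sigma) = (95.47 - 91.8) / (3*2.79) = 0.4385
Cpk = min(Cpu, Cpl) = 0.4385

0.4385


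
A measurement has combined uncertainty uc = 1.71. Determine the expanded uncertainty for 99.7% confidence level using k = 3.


U = k * uc
U = 3 * 1.71
U = 5.1300

5.1300


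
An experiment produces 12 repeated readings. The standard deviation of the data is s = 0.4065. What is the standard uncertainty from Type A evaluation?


u_A = s / sqrt(n)
u_A = 0.4065 / sqrt(12)
u_A = 0.4065 / 3.4641016
u_A = 0.1173

0.1173


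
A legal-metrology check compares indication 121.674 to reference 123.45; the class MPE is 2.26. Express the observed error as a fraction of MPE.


e = indication - reference = 121.674 - 123.45 = -1.7760
|e| = 1.7760
ratio = |e| / MPE = 1.7760 / 2.26
ratio = 0.7858

0.7858


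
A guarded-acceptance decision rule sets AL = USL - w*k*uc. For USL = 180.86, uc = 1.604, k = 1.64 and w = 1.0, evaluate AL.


U = k * uc = 1.64 * 1.604 = 2.63056
guard band g = w * U = 1.0 * 2.63056 = 2.63056
AL = USL - g = 180.86 - 2.63056
AL = 178.2294

178.2294
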